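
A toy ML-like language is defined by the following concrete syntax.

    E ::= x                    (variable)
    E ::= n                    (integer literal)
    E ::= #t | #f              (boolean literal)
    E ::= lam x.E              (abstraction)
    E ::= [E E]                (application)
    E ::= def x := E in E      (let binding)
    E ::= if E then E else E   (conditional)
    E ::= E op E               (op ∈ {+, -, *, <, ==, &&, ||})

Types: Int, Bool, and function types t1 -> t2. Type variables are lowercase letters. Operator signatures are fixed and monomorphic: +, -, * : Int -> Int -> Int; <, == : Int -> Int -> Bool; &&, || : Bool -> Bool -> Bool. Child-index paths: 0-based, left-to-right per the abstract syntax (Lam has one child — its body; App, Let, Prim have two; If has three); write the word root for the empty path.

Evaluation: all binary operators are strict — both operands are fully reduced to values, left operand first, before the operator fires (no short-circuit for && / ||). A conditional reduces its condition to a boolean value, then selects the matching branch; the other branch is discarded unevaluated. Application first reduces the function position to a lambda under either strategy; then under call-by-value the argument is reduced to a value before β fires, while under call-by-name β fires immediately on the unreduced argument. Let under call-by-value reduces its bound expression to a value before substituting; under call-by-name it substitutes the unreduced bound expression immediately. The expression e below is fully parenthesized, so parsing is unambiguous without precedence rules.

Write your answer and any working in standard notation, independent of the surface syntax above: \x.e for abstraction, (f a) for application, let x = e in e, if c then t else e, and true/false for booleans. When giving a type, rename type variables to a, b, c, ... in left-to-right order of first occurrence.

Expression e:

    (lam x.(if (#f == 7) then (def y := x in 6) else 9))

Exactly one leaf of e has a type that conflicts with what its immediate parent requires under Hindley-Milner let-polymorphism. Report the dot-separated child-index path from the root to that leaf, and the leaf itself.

Trace:
  unify Bool ~ Int
  FAIL: mismatch Bool ~ Int

Answer: 0.0.0 : false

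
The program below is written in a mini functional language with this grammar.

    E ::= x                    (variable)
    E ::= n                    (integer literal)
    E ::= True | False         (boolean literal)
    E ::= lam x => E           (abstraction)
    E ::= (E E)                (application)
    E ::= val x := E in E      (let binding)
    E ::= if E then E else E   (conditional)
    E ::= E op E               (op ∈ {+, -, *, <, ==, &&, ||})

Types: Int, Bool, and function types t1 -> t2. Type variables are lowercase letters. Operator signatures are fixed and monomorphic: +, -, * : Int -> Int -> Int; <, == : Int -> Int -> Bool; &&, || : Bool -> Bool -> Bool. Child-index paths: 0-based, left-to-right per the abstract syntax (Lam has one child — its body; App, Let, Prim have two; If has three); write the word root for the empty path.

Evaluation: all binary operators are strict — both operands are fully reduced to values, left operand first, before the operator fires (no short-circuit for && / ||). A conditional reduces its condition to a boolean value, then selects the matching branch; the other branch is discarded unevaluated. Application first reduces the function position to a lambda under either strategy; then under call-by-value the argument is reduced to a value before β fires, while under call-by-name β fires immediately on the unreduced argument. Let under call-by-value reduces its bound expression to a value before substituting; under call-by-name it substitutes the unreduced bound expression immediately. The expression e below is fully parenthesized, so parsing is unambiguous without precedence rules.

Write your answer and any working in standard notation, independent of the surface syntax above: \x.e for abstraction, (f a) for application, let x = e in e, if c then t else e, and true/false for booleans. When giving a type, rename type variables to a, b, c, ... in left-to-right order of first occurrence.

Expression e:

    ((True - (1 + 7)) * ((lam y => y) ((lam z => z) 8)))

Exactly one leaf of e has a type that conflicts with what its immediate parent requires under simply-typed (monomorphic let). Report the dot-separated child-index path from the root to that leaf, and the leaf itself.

Answer: 0.0 : true

Trace:
  unify Bool ~ Int
  FAIL: mismatch Bool ~ Int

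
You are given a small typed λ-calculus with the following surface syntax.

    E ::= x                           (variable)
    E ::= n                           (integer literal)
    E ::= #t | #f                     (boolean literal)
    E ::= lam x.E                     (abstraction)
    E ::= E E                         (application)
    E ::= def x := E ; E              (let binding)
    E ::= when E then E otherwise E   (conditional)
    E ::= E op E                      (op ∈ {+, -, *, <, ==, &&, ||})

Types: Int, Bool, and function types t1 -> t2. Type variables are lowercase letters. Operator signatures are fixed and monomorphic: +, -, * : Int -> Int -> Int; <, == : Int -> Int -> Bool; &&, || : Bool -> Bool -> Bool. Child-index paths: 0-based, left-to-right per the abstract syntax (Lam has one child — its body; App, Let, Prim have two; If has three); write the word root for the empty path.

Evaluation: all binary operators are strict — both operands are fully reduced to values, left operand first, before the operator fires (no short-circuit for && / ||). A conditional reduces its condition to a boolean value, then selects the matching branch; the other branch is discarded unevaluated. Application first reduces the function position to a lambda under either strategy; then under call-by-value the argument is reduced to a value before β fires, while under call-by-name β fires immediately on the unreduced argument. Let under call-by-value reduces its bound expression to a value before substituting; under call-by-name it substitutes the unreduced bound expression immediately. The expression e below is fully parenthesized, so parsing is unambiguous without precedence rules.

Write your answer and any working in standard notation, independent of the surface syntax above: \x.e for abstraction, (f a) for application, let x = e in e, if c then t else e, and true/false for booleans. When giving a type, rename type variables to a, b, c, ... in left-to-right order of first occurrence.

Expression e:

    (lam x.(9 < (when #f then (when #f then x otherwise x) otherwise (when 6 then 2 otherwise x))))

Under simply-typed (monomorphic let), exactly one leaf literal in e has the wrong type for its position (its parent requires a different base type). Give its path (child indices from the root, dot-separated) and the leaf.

Answer: 0.1.2.0 : 6

Working:
  unify Int ~ Int
  unify Bool ~ Bool
  unify Bool ~ Bool
x : a
x : a
  unify a ~ a
  unify Int ~ Bool
  FAIL: mismatch Int ~ Bool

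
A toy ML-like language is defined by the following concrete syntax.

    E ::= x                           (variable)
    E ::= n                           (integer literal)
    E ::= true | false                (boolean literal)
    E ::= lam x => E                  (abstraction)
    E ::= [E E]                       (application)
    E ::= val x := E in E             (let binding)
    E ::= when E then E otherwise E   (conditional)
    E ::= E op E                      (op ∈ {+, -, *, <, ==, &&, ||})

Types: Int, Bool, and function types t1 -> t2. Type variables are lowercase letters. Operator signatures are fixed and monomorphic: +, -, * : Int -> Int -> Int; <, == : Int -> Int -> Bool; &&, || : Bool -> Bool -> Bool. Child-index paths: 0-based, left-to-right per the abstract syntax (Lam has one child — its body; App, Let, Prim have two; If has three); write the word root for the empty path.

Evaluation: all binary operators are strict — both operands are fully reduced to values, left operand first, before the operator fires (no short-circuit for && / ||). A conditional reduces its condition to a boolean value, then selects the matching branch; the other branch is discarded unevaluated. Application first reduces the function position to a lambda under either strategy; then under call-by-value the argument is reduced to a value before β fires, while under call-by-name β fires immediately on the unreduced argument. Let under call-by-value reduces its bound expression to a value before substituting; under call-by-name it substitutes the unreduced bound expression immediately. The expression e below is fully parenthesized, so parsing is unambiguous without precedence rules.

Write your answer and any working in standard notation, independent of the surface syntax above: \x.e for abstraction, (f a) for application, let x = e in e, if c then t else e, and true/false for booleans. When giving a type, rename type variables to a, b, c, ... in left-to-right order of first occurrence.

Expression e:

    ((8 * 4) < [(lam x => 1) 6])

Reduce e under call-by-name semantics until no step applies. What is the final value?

Answer: false

Trace:
step 0: ((8 * 4) < ((\x.1) 6))
step 1: [delta@0] (32 < ((\x.1) 6))
step 2: [beta@1] (32 < 1)
step 3: [delta@root] false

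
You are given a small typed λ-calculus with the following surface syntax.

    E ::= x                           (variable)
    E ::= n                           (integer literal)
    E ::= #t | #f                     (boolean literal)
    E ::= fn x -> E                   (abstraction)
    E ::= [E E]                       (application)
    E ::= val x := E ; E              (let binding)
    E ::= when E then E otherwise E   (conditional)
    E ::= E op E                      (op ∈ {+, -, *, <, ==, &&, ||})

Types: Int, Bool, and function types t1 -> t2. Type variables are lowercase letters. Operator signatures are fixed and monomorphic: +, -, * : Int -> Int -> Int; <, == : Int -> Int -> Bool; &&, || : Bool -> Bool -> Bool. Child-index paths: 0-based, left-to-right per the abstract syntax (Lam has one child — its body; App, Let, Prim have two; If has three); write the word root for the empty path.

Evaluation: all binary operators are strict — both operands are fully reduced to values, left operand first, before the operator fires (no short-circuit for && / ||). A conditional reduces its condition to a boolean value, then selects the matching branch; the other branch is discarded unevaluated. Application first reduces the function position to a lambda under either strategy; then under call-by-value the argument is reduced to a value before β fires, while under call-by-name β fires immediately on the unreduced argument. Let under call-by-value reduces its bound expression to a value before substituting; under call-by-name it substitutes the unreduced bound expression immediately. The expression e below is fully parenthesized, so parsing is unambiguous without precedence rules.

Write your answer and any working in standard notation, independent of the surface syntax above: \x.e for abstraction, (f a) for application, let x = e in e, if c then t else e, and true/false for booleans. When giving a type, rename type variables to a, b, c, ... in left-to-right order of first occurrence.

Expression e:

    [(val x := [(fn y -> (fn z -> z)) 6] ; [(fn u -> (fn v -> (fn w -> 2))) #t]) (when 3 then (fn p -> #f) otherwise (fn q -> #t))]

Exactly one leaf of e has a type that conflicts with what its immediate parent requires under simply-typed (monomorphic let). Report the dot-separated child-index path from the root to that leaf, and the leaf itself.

Answer: 1.0 : 3

Trace:
z : b
\z._ : b -> b
\y._ : a -> b -> b
  unify a -> b -> b ~ Int -> c
  unify a ~ Int
  unify b -> b ~ c
_ _ : b -> b
let x : b -> b
\w._ : f -> Int
\v._ : e -> f -> Int
\u._ : d -> e -> f -> Int
  unify d -> e -> f -> Int ~ Bool -> g
  unify d ~ Bool
  unify e -> f -> Int ~ g
_ _ : e -> f -> Int
  unify Int ~ Bool
  FAIL: mismatch Int ~ Bool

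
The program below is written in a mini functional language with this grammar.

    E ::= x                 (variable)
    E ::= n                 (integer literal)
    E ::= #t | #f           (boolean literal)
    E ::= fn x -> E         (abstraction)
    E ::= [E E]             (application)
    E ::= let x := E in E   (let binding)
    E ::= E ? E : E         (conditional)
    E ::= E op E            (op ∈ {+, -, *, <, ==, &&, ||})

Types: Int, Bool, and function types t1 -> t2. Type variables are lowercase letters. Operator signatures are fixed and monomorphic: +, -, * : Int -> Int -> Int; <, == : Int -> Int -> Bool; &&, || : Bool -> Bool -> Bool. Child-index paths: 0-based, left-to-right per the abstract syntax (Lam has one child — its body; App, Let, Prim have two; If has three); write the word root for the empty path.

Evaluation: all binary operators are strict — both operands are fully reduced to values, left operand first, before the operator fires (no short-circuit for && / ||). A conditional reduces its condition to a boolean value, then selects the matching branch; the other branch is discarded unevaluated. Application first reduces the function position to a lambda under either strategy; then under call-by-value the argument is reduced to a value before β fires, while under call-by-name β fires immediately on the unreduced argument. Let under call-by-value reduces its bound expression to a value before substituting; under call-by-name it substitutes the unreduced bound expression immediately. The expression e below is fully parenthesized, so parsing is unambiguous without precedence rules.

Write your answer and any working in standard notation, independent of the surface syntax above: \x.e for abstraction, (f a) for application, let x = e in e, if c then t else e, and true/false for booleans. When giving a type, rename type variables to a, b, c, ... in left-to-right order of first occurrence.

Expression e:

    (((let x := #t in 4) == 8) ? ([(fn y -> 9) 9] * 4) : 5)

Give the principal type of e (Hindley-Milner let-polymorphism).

Trace:
let x : Bool
  unify Int ~ Int
  unify Int ~ Int
  unify Bool ~ Bool
\y._ : a -> Int
  unify a -> Int ~ Int -> b
  unify a ~ Int
  unify Int ~ b
_ _ : Int
  unify Int ~ Int
  unify Int ~ Int
  unify Int ~ Int

Answer: Int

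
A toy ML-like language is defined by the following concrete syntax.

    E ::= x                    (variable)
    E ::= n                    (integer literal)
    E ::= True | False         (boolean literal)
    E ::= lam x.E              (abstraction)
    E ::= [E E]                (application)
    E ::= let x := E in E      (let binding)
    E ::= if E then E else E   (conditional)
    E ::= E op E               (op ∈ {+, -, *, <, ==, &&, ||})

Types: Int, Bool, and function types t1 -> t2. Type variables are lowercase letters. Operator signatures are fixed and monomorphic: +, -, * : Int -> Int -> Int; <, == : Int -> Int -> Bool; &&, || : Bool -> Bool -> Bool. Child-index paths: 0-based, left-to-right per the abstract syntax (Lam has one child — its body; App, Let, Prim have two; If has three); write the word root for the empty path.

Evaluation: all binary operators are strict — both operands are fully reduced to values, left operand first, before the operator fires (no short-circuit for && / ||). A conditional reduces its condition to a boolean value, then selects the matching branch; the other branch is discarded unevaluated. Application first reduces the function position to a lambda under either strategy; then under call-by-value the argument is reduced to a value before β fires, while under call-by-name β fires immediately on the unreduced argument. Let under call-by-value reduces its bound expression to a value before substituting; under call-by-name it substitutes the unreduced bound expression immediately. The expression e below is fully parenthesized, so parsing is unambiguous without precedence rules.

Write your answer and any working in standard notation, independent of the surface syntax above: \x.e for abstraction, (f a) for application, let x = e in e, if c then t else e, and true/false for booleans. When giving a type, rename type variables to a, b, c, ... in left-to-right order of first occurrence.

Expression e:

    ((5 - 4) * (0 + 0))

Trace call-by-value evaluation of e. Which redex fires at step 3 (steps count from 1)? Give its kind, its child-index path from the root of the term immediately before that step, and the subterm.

Trace:
step 0: ((5 - 4) * (0 + 0))
step 1: [delta@0] (1 * (0 + 0))
step 2: [delta@1] (1 * 0)
step 3: [delta@root] 0

Answer: delta at root : (1 * 0)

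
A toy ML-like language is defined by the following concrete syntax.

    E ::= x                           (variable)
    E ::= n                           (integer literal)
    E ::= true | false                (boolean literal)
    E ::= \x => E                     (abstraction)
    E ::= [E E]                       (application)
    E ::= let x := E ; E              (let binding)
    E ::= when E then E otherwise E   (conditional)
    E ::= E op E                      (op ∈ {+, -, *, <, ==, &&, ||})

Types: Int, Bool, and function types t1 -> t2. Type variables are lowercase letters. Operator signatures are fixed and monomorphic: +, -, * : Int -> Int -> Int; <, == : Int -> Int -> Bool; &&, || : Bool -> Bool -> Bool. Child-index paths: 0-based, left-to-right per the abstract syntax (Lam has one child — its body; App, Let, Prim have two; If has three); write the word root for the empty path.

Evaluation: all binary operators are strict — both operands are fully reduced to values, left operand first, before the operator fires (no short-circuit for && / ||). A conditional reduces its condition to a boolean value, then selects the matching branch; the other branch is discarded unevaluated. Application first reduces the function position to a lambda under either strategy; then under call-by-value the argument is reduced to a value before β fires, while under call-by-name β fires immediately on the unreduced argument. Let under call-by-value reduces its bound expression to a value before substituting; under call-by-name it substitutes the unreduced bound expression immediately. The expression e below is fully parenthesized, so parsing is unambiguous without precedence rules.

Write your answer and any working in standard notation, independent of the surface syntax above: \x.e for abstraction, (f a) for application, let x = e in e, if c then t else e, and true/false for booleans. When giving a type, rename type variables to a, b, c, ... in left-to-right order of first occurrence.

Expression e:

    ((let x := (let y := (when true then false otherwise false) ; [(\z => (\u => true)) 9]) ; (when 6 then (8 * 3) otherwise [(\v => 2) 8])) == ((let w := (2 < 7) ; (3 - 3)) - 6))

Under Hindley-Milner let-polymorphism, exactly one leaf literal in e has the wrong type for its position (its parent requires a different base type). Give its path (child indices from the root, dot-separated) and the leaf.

Answer: 0.1.0 : 6

Working:
  unify Bool ~ Bool
  unify Bool ~ Bool
let y : Bool
\u._ : b -> Bool
\z._ : a -> b -> Bool
  unify a -> b -> Bool ~ Int -> c
  unify a ~ Int
  unify b -> Bool ~ c
_ _ : b -> Bool
let x : forall. b -> Bool
  unify Int ~ Bool
  FAIL: mismatch Int ~ Bool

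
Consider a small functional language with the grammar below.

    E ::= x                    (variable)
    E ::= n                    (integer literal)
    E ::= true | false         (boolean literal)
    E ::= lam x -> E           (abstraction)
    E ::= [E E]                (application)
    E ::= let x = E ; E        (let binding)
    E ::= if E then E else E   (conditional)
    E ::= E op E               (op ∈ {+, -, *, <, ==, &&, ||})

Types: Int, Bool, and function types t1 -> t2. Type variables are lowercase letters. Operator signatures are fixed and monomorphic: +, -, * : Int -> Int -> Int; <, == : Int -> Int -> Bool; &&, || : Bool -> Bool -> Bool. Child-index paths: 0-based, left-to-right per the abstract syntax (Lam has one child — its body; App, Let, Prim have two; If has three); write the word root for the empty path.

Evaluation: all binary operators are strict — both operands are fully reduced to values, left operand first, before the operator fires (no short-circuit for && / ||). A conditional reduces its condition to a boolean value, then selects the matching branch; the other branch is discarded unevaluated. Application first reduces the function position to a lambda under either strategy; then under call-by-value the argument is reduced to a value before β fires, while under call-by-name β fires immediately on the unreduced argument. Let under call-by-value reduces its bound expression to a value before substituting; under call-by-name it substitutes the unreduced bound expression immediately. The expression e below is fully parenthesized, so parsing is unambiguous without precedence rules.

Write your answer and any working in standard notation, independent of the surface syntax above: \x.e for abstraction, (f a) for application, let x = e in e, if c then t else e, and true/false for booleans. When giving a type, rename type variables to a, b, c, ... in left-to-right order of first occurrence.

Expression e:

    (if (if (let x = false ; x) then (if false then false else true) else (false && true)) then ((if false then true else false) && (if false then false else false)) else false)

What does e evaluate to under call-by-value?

Working:
step 0: (if (if (let x = false in x) then (if false then false else true) else (false && true)) then ((if false then true else false) && (if false then false else false)) else false)
step 1: [let@0.0] (if (if false then (if false then false else true) else (false && true)) then ((if false then true else false) && (if false then false else false)) else false)
step 2: [if@0] (if (false && true) then ((if false then true else false) && (if false then false else false)) else false)
step 3: [delta@0] (if false then ((if false then true else false) && (if false then false else false)) else false)
step 4: [if@root] false

Answer: false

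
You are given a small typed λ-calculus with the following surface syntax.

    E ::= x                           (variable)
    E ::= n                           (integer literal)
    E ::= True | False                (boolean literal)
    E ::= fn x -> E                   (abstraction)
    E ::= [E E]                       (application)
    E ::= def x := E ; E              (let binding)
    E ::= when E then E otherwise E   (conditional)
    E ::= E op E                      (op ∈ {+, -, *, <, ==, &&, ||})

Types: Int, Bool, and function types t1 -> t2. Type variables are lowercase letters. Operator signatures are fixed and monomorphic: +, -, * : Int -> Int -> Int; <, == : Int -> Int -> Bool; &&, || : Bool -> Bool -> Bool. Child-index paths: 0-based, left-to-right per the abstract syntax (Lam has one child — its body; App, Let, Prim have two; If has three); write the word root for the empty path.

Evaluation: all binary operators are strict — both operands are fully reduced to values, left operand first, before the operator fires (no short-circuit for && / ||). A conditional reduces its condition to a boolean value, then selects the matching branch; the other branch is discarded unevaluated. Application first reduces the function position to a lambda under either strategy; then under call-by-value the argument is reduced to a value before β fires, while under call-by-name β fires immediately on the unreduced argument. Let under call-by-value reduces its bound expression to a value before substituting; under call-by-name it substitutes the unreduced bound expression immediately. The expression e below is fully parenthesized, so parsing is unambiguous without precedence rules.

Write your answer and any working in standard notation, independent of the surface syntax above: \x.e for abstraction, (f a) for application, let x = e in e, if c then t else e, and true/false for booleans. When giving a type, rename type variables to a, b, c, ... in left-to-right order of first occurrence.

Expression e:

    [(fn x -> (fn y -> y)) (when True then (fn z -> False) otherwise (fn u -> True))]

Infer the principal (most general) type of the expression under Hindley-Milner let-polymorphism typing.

Trace:
y : b
\y._ : b -> b
\x._ : a -> b -> b
  unify Bool ~ Bool
\z._ : c -> Bool
\u._ : d -> Bool
  unify c -> Bool ~ d -> Bool
  unify c ~ d
  unify Bool ~ Bool
  unify a -> b -> b ~ (d -> Bool) -> e
  unify a ~ d -> Bool
  unify b -> b ~ e
_ _ : b -> b

Answer: a -> a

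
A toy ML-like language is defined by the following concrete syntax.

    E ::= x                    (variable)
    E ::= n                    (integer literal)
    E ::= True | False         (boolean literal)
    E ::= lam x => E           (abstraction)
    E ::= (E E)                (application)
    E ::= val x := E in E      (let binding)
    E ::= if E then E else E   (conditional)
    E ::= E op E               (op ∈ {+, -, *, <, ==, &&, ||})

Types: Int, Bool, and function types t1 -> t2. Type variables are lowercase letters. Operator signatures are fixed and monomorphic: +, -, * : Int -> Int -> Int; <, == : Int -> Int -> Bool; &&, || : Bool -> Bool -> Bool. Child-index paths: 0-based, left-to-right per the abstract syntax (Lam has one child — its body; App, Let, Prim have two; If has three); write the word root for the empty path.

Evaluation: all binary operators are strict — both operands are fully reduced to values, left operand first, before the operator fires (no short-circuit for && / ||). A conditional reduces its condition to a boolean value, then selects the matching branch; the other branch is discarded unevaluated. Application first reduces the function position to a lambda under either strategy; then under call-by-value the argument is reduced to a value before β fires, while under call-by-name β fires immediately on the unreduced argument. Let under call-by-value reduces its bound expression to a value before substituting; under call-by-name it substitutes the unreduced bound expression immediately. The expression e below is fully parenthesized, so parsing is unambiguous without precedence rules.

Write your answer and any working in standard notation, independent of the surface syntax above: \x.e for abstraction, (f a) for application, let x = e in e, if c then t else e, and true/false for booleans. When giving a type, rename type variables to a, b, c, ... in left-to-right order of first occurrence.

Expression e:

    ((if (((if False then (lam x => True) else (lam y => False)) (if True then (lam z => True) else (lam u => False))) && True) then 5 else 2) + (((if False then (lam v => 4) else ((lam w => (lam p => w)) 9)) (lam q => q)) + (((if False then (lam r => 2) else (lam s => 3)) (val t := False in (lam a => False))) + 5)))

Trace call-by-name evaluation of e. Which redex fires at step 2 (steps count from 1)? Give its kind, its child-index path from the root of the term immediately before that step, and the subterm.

Answer: beta at 0.0.0 : ((\y.false) (if true then (\z.true) else (\u.false)))

Trace:
step 0: ((if (((if false then (\x.true) else (\y.false)) (if true then (\z.true) else (\u.false))) && true) then 5 else 2) + (((if false then (\v.4) else ((\w.(\p.w)) 9)) (\q.q)) + (((if false then (\r.2) else (\s.3)) (let t = false in (\a.false))) + 5)))
step 1: [if@0.0.0.0] ((if (((\y.false) (if true then (\z.true) else (\u.false))) && true) then 5 else 2) + (((if false then (\v.4) else ((\w.(\p.w)) 9)) (\q.q)) + (((if false then (\r.2) else (\s.3)) (let t = false in (\a.false))) + 5)))
step 2: [beta@0.0.0] ((if (false && true) then 5 else 2) + (((if false then (\v.4) else ((\w.(\p.w)) 9)) (\q.q)) + (((if false then (\r.2) else (\s.3)) (let t = false in (\a.false))) + 5)))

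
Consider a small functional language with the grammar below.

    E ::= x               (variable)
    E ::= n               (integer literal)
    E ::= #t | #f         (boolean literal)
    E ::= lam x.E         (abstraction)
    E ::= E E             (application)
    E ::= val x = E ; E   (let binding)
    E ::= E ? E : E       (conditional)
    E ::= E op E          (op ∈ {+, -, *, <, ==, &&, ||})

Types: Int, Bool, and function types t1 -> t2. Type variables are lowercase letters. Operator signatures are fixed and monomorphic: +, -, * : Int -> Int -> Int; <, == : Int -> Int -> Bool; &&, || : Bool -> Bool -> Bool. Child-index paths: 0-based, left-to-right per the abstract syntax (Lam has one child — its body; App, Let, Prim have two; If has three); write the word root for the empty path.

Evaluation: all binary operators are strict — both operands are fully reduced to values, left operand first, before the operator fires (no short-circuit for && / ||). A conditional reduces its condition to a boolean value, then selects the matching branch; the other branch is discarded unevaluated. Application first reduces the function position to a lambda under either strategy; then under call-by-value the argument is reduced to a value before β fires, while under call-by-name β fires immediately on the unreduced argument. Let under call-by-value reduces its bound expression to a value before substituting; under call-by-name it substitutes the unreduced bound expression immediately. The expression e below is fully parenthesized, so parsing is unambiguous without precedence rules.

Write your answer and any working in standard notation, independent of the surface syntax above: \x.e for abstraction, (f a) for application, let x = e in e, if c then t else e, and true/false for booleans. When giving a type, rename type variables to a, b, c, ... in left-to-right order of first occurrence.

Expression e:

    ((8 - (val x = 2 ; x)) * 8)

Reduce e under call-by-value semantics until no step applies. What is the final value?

Trace:
step 0: ((8 - (let x = 2 in x)) * 8)
step 1: [let@0.1] ((8 - 2) * 8)
step 2: [delta@0] (6 * 8)
step 3: [delta@root] 48

Answer: 48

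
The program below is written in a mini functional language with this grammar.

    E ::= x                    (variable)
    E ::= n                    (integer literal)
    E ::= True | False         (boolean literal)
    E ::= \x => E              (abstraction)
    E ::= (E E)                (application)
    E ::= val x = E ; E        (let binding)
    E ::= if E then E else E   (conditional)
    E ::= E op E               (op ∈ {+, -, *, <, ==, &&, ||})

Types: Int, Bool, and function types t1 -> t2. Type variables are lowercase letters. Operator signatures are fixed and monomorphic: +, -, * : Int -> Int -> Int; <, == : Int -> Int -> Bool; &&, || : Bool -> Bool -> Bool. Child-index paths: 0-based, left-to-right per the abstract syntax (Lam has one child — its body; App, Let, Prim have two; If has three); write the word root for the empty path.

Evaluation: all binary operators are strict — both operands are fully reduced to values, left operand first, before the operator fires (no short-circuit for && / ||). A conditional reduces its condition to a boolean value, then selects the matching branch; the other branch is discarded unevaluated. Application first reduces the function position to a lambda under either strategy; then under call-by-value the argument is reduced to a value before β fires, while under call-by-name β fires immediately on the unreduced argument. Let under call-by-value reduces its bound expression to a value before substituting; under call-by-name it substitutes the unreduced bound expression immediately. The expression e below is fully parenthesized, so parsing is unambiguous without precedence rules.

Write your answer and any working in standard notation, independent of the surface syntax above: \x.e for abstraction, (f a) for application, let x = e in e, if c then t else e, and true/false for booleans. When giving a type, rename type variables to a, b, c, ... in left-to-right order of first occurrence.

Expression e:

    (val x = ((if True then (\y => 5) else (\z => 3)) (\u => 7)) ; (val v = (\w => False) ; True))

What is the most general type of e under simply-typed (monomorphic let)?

Answer: Bool

Derivation:
  unify Bool ~ Bool
\y._ : a -> Int
\z._ : b -> Int
  unify a -> Int ~ b -> Int
  unify a ~ b
  unify Int ~ Int
\u._ : c -> Int
  unify b -> Int ~ (c -> Int) -> d
  unify b ~ c -> Int
  unify Int ~ d
_ _ : Int
let x : Int
\w._ : e -> Bool
let v : e -> Bool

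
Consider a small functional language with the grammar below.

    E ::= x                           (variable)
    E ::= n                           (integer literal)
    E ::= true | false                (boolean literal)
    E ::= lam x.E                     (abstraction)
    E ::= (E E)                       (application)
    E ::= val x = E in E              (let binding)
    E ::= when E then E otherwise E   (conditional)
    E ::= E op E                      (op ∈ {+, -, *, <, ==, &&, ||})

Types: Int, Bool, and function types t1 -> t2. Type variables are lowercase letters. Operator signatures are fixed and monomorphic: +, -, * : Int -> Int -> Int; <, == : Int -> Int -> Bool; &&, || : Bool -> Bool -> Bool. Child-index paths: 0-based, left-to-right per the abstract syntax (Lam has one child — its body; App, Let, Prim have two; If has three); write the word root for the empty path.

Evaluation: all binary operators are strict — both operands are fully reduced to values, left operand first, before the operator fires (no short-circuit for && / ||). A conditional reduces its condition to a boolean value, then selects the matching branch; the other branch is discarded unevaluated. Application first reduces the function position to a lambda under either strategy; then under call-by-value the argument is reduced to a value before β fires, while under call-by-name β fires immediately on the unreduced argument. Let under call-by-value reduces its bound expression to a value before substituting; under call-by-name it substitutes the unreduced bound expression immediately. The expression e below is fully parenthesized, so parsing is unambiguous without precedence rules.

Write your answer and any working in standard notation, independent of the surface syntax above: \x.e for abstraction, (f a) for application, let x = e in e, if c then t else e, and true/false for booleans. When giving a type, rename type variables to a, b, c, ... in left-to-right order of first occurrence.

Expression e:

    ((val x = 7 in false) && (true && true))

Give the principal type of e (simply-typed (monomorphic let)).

Trace:
let x : Int
  unify Bool ~ Bool
  unify Bool ~ Bool
  unify Bool ~ Bool
  unify Bool ~ Bool

Answer: Bool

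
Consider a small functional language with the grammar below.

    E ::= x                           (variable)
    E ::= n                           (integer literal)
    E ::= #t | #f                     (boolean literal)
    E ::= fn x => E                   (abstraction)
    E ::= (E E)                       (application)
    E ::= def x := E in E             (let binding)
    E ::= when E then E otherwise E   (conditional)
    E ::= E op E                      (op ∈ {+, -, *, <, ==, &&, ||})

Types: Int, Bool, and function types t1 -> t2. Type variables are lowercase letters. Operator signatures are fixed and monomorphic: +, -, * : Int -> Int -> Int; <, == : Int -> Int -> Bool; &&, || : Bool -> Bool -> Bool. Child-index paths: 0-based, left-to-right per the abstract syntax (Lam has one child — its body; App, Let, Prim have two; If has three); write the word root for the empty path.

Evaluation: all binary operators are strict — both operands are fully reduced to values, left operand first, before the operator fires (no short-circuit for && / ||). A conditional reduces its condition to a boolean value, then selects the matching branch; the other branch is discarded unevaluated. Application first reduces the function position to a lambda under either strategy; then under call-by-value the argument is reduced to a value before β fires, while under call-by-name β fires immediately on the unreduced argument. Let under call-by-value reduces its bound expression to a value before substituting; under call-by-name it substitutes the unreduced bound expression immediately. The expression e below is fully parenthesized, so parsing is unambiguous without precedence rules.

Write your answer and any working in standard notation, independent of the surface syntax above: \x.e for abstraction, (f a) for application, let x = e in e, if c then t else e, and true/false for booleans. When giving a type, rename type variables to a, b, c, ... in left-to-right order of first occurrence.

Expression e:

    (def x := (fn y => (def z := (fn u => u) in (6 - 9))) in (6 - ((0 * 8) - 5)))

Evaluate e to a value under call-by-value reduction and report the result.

Answer: 11

Trace:
step 0: (let x = (\y.(let z = (\u.u) in (6 - 9))) in (6 - ((0 * 8) - 5)))
step 1: [let@root] (6 - ((0 * 8) - 5))
step 2: [delta@1.0] (6 - (0 - 5))
step 3: [delta@1] (6 - -5)
step 4: [delta@root] 11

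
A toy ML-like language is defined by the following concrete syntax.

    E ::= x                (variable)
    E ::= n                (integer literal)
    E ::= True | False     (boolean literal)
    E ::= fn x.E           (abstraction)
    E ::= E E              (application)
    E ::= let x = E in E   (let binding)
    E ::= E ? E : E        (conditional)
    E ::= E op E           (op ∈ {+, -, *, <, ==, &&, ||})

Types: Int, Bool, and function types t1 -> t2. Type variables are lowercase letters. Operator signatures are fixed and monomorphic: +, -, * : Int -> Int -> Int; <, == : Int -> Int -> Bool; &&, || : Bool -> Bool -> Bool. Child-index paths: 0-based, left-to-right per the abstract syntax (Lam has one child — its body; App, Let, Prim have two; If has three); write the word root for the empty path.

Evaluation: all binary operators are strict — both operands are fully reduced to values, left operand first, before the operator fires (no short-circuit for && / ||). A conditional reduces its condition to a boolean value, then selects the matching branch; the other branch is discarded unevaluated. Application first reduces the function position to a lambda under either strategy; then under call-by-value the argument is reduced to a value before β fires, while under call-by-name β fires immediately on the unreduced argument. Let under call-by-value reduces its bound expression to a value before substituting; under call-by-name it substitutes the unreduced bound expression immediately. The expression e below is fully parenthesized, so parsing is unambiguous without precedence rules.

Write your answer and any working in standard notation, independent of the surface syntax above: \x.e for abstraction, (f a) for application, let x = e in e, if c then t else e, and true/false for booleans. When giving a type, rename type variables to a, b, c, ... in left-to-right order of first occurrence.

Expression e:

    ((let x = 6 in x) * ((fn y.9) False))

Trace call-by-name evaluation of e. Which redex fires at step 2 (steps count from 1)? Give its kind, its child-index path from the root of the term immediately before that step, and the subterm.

Answer: beta at 1 : ((\y.9) false)

Derivation:
step 0: ((let x = 6 in x) * ((\y.9) false))
step 1: [let@0] (6 * ((\y.9) false))
step 2: [beta@1] (6 * 9)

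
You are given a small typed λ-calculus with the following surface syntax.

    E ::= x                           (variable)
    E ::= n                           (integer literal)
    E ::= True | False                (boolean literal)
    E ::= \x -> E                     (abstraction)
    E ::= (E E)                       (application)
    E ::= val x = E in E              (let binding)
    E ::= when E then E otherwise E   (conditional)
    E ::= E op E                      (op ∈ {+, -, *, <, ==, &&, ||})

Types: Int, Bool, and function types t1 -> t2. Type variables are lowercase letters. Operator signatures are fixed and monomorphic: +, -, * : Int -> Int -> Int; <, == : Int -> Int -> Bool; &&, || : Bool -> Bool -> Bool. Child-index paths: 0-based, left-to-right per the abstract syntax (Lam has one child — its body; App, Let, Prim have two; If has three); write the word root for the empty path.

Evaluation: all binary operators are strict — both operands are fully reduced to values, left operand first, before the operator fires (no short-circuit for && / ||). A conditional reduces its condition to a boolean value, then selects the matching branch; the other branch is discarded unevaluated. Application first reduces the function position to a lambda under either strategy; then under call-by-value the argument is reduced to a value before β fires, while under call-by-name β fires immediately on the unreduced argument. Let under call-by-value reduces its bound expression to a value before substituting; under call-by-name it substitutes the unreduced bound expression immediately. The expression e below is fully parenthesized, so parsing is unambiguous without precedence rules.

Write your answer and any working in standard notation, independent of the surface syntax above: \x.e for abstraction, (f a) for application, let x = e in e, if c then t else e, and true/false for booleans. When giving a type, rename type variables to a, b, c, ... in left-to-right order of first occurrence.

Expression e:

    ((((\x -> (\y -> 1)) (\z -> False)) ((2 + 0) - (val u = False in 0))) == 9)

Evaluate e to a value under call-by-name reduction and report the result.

Derivation:
step 0: ((((\x.(\y.1)) (\z.false)) ((2 + 0) - (let u = false in 0))) == 9)
step 1: [beta@0.0] (((\y.1) ((2 + 0) - (let u = false in 0))) == 9)
step 2: [beta@0] (1 == 9)
step 3: [delta@root] false

Answer: false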